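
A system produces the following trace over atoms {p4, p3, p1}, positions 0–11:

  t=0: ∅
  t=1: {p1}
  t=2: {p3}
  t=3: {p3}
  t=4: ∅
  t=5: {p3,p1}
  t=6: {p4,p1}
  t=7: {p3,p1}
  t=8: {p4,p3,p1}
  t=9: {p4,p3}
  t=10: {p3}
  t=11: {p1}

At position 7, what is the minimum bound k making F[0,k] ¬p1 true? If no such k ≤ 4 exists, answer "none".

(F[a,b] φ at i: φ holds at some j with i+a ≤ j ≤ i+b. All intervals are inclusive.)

Scan j = 7,8,… for ¬p1:
  j=7: fails
  j=8: fails
  j=9: holds
First hit at j=9, so smallest k = 9-7 = 2.

2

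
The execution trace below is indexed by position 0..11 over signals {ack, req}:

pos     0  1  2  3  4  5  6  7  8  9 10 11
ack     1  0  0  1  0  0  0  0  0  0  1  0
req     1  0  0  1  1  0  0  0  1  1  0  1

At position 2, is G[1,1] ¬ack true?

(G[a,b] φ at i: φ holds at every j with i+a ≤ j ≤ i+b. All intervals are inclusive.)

Check ¬ack at every j in [3,3]:
  j=3: false
Fails at j=3 → formula fails.

Does not hold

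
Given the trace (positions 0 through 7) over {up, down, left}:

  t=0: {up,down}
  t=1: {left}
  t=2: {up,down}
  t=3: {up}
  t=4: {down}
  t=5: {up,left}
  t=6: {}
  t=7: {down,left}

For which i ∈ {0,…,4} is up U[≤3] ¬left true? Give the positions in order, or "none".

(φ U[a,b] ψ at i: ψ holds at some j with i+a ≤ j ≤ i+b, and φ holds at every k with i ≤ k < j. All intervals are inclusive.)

Evaluate at each i in [0,4]:
  i=0: ✓ (rhs at j=0)
  i=1: ✗ (lhs fails at k=1 before rhs at j=2)
  i=2: ✓ (rhs at j=2)
  i=3: ✓ (rhs at j=3)
  i=4: ✓ (rhs at j=4)

0, 2, 3, 4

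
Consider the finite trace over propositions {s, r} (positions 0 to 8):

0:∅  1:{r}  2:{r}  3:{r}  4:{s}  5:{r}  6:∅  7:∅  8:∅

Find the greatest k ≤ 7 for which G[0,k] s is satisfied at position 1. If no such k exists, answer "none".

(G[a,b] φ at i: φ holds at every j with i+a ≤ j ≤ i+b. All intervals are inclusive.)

none

s must hold from j=1 onward; find where it first fails.
  j=1: fails → no k works.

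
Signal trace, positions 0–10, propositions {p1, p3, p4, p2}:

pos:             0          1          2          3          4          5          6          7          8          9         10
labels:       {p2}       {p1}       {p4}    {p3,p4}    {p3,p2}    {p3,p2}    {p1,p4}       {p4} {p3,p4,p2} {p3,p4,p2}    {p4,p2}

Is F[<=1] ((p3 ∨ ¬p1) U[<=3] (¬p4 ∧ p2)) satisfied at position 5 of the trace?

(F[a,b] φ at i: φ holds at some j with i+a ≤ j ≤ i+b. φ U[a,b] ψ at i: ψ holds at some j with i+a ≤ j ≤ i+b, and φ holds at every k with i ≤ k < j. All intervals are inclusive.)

Holds

Check ((p3 ∨ ¬p1) U[<=3] (¬p4 ∧ p2)) at each j in [5,6]:
  j=5: holds
  j=6: fails
Found at j=5 → formula holds.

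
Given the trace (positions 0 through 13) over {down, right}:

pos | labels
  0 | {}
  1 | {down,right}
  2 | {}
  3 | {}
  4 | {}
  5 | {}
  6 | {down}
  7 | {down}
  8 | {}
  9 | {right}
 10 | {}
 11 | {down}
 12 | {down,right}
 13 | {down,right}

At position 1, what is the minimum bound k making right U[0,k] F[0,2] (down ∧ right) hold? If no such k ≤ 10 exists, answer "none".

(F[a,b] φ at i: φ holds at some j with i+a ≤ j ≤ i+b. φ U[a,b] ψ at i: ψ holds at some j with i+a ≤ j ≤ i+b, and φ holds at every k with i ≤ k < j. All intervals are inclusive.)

Need earliest j ≥ 1 with F[0,2] (down ∧ right), and right at every k in [1,j-1].
  j=1: rhs holds (empty prefix). k = 0.

0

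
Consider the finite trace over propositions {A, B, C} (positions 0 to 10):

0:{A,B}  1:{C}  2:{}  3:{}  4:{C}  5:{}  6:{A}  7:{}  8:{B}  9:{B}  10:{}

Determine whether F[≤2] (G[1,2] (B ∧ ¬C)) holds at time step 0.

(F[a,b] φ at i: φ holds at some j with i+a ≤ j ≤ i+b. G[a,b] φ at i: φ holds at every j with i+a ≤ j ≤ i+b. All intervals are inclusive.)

Check G[1,2] (B ∧ ¬C) at each j in [0,2]:
  j=0: fails at 1
  j=1: fails at 2
  j=2: fails at 3
No position in the window satisfies it → formula fails.

False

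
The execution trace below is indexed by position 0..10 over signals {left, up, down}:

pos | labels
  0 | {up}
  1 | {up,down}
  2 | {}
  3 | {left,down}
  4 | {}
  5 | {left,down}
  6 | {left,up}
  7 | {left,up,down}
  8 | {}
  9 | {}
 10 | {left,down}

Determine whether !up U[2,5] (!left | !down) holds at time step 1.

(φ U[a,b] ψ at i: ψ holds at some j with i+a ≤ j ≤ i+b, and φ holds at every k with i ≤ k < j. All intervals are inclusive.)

No

Need some j in [3,6] with (!left | !down), and !up at every k in [1,j-1].
  j=3: (!left | !down) false.
  j=4: (!left | !down) holds, but !up fails at k=1 → not this j.
  j=5: (!left | !down) false.
  j=6: (!left | !down) holds, but !up fails at k=1 → not this j.
No j in the window works → until fails.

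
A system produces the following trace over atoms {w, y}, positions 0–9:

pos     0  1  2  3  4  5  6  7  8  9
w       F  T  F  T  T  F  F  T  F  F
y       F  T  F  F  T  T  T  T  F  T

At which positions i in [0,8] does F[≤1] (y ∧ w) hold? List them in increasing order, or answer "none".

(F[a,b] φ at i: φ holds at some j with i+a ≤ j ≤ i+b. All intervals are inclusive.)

0, 1, 3, 4, 6, 7

Evaluate at each i in [0,8]:
  i=0: ✓ (witness j=1)
  i=1: ✓ (witness j=1)
  i=2: ✗ (none in [2,3])
  i=3: ✓ (witness j=4)
  i=4: ✓ (witness j=4)
  i=5: ✗ (none in [5,6])
  i=6: ✓ (witness j=7)
  i=7: ✓ (witness j=7)
  i=8: ✗ (none in [8,9])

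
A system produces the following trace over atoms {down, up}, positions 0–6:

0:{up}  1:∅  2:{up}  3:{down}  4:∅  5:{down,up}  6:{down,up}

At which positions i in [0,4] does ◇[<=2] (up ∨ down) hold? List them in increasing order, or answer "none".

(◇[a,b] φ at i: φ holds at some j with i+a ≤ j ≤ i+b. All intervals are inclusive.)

0, 1, 2, 3, 4

Evaluate at each i in [0,4]:
  i=0: ✓ (witness j=0)
  i=1: ✓ (witness j=2)
  i=2: ✓ (witness j=2)
  i=3: ✓ (witness j=3)
  i=4: ✓ (witness j=5)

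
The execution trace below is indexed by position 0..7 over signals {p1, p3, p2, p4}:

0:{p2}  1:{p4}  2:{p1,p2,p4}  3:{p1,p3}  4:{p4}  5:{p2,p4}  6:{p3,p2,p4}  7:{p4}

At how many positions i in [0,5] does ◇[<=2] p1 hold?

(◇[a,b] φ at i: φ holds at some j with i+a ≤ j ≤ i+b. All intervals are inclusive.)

4

Evaluate at each i in [0,5]:
  i=0: ✓ (witness j=2)
  i=1: ✓ (witness j=2)
  i=2: ✓ (witness j=2)
  i=3: ✓ (witness j=3)
  i=4: ✗ (none in [4,6])
  i=5: ✗ (none in [5,7])
Positions where it holds: {0, 1, 2, 3} → 4.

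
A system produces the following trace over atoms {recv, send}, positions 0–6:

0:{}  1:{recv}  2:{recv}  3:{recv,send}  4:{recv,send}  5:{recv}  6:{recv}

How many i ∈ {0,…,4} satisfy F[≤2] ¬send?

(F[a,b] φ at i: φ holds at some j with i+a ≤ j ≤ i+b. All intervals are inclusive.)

5

Evaluate at each i in [0,4]:
  i=0: ✓ (witness j=0)
  i=1: ✓ (witness j=1)
  i=2: ✓ (witness j=2)
  i=3: ✓ (witness j=5)
  i=4: ✓ (witness j=5)
Positions where it holds: {0, 1, 2, 3, 4} → 5.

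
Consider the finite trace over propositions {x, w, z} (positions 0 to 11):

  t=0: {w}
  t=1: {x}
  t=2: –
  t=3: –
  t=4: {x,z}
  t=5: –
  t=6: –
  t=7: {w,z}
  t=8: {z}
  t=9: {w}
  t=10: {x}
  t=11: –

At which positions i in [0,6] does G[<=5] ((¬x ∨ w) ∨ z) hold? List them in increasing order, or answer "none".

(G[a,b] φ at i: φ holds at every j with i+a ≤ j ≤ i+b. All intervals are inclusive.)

Evaluate at each i in [0,6]:
  i=0: ✗ (fails at j=1)
  i=1: ✗ (fails at j=1)
  i=2: ✓ (all of [2,7])
  i=3: ✓ (all of [3,8])
  i=4: ✓ (all of [4,9])
  i=5: ✗ (fails at j=10)
  i=6: ✗ (fails at j=10)

2, 3, 4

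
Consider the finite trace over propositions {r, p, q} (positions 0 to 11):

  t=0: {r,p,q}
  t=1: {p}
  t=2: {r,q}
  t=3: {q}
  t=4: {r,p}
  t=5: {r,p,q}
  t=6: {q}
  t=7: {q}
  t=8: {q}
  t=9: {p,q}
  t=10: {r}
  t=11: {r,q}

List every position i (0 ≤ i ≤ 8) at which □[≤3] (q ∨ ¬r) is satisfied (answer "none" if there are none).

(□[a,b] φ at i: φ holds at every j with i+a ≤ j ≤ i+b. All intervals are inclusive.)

Evaluate at each i in [0,8]:
  i=0: ✓ (all of [0,3])
  i=1: ✗ (fails at j=4)
  i=2: ✗ (fails at j=4)
  i=3: ✗ (fails at j=4)
  i=4: ✗ (fails at j=4)
  i=5: ✓ (all of [5,8])
  i=6: ✓ (all of [6,9])
  i=7: ✗ (fails at j=10)
  i=8: ✗ (fails at j=10)

0, 5, 6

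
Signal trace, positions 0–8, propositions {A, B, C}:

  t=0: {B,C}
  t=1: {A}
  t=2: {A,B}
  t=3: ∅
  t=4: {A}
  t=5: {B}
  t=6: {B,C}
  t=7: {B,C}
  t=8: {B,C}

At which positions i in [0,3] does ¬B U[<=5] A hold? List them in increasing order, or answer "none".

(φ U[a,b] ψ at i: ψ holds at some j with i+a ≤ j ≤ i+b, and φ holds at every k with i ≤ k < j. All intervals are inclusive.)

Evaluate at each i in [0,3]:
  i=0: ✗ (lhs fails at k=0 before rhs at j=1)
  i=1: ✓ (rhs at j=1)
  i=2: ✓ (rhs at j=2)
  i=3: ✓ (rhs at j=4; lhs holds on [3,3])

1, 2, 3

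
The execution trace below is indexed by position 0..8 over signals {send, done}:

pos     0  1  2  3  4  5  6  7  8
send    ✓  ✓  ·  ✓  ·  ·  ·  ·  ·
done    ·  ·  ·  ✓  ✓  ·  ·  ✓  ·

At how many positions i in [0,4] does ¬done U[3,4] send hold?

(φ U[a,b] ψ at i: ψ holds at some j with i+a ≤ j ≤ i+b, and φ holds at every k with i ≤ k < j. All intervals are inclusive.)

1

Evaluate at each i in [0,4]:
  i=0: ✓ (rhs at j=3; lhs holds on [0,2])
  i=1: ✗ (no rhs in [4,5])
  i=2: ✗ (no rhs in [5,6])
  i=3: ✗ (no rhs in [6,7])
  i=4: ✗ (no rhs in [7,8])
Positions where it holds: {0} → 1.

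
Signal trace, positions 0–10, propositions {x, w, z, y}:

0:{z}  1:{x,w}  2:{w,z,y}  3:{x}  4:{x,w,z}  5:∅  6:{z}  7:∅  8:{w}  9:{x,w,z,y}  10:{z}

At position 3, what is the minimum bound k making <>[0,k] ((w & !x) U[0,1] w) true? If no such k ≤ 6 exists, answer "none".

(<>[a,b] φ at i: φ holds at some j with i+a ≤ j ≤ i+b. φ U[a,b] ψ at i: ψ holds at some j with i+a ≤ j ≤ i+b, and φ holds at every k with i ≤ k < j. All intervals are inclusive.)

Scan j = 3,4,… for ((w & !x) U[0,1] w):
  j=3: fails
  j=4: holds
First hit at j=4, so smallest k = 4-3 = 1.

1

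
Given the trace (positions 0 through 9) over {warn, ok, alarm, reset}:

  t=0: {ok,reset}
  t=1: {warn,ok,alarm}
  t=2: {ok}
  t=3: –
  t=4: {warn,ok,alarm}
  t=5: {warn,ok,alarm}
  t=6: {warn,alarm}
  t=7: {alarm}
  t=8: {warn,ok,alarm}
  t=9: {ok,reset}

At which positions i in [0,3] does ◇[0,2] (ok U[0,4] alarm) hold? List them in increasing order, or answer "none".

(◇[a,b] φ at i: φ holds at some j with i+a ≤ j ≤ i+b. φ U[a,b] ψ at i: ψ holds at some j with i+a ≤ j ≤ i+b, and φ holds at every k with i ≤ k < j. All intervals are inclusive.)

Evaluate at each i in [0,3]:
  i=0: ✓ (witness j=0)
  i=1: ✓ (witness j=1)
  i=2: ✓ (witness j=4)
  i=3: ✓ (witness j=4)

0, 1, 2, 3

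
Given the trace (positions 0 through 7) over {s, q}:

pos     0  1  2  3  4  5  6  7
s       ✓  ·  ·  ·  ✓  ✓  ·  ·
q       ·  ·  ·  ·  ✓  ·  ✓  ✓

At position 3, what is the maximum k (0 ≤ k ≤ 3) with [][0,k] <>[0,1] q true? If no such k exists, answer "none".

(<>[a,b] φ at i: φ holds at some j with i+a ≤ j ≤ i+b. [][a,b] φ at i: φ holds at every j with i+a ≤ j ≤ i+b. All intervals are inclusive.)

3

<>[0,1] q must hold from j=3 onward; find where it first fails.
  j=3: holds
  j=4: holds
  j=5: holds
  j=6: holds
Holds through j=6; largest k = 3.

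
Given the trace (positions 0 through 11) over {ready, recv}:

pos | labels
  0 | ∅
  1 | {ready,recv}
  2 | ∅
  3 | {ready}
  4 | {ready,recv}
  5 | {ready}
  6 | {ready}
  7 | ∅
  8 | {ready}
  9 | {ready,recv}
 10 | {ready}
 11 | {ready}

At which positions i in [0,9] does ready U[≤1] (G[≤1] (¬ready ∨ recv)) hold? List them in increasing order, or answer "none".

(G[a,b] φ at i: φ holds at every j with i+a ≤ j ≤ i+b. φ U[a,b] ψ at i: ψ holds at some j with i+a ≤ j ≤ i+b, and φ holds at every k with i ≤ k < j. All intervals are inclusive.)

Evaluate at each i in [0,9]:
  i=0: ✓ (rhs at j=0)
  i=1: ✓ (rhs at j=1)
  i=2: ✗ (no rhs in [2,3])
  i=3: ✗ (no rhs in [3,4])
  i=4: ✗ (no rhs in [4,5])
  i=5: ✗ (no rhs in [5,6])
  i=6: ✗ (no rhs in [6,7])
  i=7: ✗ (no rhs in [7,8])
  i=8: ✗ (no rhs in [8,9])
  i=9: ✗ (no rhs in [9,10])

0, 1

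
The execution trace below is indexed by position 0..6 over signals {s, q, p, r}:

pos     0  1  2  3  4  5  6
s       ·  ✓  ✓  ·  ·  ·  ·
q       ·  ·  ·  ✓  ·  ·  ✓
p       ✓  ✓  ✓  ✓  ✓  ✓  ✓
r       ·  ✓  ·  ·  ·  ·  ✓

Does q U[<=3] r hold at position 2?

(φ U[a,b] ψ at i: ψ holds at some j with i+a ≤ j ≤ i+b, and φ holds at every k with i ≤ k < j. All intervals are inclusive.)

False

Need some j in [2,5] with r, and q at every k in [2,j-1].
  j=2: r false.
  j=3: r false.
  j=4: r false.
  j=5: r false.
No j in the window works → until fails.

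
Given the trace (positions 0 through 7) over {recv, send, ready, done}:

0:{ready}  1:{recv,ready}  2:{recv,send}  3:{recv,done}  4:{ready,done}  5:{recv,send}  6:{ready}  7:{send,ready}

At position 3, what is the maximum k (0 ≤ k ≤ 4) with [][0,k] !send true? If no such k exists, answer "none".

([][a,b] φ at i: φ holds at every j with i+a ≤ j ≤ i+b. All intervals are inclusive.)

!send must hold from j=3 onward; find where it first fails.
  j=3: holds
  j=4: holds
  j=5: fails
Holds on [3,4], so largest k = 1.

1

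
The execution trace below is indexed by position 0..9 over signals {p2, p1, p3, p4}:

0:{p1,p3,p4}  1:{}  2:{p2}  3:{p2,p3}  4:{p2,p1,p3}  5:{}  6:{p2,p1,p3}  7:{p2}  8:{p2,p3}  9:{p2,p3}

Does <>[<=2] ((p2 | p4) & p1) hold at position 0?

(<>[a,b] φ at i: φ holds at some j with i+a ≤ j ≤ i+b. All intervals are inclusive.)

True

Check ((p2 | p4) & p1) at each j in [0,2]:
  j=0: true
  j=1: false
  j=2: false
Found at j=0 → formula holds.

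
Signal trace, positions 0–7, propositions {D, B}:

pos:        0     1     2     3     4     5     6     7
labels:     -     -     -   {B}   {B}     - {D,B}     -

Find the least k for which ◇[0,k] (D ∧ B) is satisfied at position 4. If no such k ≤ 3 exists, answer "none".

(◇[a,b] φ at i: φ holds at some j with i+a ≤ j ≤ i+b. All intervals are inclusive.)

Scan j = 4,5,… for (D ∧ B):
  j=4: fails
  j=5: fails
  j=6: holds
First hit at j=6, so smallest k = 6-4 = 2.

2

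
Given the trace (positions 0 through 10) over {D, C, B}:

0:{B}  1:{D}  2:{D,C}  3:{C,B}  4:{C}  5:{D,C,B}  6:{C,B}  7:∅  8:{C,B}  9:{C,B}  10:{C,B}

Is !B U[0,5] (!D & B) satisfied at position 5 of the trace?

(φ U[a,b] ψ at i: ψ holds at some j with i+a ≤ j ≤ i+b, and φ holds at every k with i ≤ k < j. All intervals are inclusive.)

False

Need some j in [5,10] with (!D & B), and !B at every k in [5,j-1].
  j=5: (!D & B) false.
  j=6: (!D & B) holds, but !B fails at k=5 → not this j.
  j=7: (!D & B) false.
  j=8: (!D & B) holds, but !B fails at k=5 → not this j.
  j=9: (!D & B) holds, but !B fails at k=5 → not this j.
  j=10: (!D & B) holds, but !B fails at k=5 → not this j.
No j in the window works → until fails.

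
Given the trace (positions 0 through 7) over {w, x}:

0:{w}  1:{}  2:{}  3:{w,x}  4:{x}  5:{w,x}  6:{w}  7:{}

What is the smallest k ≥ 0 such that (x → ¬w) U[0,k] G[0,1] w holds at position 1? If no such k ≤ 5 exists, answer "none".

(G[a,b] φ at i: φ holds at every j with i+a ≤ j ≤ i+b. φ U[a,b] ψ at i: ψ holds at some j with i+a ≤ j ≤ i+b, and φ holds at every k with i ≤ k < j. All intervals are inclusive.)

none

Need earliest j ≥ 1 with G[0,1] w, and (x → ¬w) at every k in [1,j-1].
  j=1: rhs fails.
  j=2: rhs fails.
  j=3: rhs fails.
  j=4: rhs fails.
  j=5: rhs holds but lhs fails at k=3.
  j=6: rhs fails.
No witness within the range → none.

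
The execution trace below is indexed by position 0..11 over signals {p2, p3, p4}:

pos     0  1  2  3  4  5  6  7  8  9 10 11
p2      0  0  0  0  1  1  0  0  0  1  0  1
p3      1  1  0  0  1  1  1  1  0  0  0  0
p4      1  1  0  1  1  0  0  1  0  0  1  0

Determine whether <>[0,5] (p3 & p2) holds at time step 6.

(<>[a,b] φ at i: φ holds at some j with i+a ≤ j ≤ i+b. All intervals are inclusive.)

No

Check (p3 & p2) at each j in [6,11]:
  j=6: false
  j=7: false
  j=8: false
  j=9: false
  j=10: false
  j=11: false
No position in the window satisfies it → formula fails.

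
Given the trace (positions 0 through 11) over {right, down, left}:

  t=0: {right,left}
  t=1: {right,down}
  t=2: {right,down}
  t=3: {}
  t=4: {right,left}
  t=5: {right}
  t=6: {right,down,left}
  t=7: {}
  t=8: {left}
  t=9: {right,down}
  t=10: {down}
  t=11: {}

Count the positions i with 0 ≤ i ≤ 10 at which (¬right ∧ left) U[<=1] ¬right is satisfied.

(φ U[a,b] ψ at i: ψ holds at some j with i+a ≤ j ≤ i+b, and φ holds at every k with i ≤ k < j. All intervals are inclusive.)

4

Evaluate at each i in [0,10]:
  i=0: ✗ (no rhs in [0,1])
  i=1: ✗ (no rhs in [1,2])
  i=2: ✗ (lhs fails at k=2 before rhs at j=3)
  i=3: ✓ (rhs at j=3)
  i=4: ✗ (no rhs in [4,5])
  i=5: ✗ (no rhs in [5,6])
  i=6: ✗ (lhs fails at k=6 before rhs at j=7)
  i=7: ✓ (rhs at j=7)
  i=8: ✓ (rhs at j=8)
  i=9: ✗ (lhs fails at k=9 before rhs at j=10)
  i=10: ✓ (rhs at j=10)
Positions where it holds: {3, 7, 8, 10} → 4.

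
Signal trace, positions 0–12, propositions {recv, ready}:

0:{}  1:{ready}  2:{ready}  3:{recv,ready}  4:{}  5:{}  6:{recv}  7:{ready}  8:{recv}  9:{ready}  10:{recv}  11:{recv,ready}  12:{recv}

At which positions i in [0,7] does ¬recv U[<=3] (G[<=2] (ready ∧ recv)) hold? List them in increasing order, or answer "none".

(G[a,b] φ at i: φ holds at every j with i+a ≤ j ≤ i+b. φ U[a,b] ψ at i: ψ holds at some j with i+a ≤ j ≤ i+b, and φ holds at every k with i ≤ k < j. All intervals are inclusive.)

Evaluate at each i in [0,7]:
  i=0: ✗ (no rhs in [0,3])
  i=1: ✗ (no rhs in [1,4])
  i=2: ✗ (no rhs in [2,5])
  i=3: ✗ (no rhs in [3,6])
  i=4: ✗ (no rhs in [4,7])
  i=5: ✗ (no rhs in [5,8])
  i=6: ✗ (no rhs in [6,9])
  i=7: ✗ (no rhs in [7,10])

none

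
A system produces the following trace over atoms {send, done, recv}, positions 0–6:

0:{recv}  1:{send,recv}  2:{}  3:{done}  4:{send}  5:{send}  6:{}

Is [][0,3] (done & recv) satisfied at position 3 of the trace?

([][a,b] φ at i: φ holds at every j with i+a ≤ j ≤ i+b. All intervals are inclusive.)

Check (done & recv) at every j in [3,6]:
  j=3: false
  j=4: false
  j=5: false
  j=6: false
Fails at j=3 → formula fails.

No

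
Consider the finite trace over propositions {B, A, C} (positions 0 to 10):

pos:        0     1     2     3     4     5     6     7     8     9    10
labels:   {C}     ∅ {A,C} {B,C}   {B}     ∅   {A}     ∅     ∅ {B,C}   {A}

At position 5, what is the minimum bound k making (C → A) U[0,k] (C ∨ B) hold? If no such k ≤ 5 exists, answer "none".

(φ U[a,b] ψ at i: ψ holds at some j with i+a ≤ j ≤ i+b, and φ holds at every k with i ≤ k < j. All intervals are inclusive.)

4

Need earliest j ≥ 5 with (C ∨ B), and (C → A) at every k in [5,j-1].
  j=5: rhs fails.
  j=6: rhs fails.
  j=7: rhs fails.
  j=8: rhs fails.
  j=9: rhs holds; lhs holds on [5,8]. k = 4.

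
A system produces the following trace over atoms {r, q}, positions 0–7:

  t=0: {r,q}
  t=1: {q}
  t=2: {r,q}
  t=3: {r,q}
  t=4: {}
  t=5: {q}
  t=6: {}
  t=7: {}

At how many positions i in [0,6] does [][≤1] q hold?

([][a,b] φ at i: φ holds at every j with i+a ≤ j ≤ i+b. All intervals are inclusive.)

Evaluate at each i in [0,6]:
  i=0: ✓ (all of [0,1])
  i=1: ✓ (all of [1,2])
  i=2: ✓ (all of [2,3])
  i=3: ✗ (fails at j=4)
  i=4: ✗ (fails at j=4)
  i=5: ✗ (fails at j=6)
  i=6: ✗ (fails at j=6)
Positions where it holds: {0, 1, 2} → 3.

3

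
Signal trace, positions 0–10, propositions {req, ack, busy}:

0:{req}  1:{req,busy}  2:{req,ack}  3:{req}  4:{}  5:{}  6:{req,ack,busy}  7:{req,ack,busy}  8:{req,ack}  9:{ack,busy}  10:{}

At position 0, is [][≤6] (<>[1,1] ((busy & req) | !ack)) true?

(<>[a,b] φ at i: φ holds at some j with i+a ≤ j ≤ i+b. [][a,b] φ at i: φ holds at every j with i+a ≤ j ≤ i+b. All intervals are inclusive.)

Check <>[1,1] ((busy & req) | !ack) at every j in [0,6]:
  j=0: holds (witness at 1)
  j=1: fails (none in [2,2])
  j=2: holds (witness at 3)
  j=3: holds (witness at 4)
  j=4: holds (witness at 5)
  j=5: holds (witness at 6)
  j=6: holds (witness at 7)
Fails at j=1 → formula fails.

No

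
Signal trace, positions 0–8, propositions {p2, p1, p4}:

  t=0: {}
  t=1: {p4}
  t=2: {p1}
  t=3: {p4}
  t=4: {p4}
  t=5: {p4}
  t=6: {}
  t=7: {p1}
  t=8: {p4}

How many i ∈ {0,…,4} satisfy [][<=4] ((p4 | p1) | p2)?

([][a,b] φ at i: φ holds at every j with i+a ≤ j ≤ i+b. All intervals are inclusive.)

1

Evaluate at each i in [0,4]:
  i=0: ✗ (fails at j=0)
  i=1: ✓ (all of [1,5])
  i=2: ✗ (fails at j=6)
  i=3: ✗ (fails at j=6)
  i=4: ✗ (fails at j=6)
Positions where it holds: {1} → 1.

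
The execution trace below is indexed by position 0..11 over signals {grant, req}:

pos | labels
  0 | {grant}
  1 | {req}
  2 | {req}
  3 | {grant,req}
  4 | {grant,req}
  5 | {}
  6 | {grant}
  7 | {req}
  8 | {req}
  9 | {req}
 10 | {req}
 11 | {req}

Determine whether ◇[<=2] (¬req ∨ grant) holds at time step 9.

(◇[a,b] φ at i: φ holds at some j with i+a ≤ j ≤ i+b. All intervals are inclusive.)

Check (¬req ∨ grant) at each j in [9,11]:
  j=9: false
  j=10: false
  j=11: false
No position in the window satisfies it → formula fails.

No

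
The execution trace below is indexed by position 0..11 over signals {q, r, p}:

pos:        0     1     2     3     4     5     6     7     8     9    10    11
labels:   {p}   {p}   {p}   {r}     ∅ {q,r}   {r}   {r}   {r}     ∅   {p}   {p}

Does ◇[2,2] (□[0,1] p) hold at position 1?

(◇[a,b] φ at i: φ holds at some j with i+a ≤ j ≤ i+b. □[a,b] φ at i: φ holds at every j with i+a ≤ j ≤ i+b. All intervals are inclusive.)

False

Check □[0,1] p at each j in [3,3]:
  j=3: fails at 3
No position in the window satisfies it → formula fails.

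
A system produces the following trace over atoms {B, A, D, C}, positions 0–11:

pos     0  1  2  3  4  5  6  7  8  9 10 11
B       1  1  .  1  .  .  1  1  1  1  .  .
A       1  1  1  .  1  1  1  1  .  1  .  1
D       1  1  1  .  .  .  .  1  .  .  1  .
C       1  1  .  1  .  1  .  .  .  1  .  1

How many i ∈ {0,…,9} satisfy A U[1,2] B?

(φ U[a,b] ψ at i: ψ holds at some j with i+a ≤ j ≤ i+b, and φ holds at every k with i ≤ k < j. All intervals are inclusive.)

7

Evaluate at each i in [0,9]:
  i=0: ✓ (rhs at j=1; lhs holds on [0,0])
  i=1: ✓ (rhs at j=3; lhs holds on [1,2])
  i=2: ✓ (rhs at j=3; lhs holds on [2,2])
  i=3: ✗ (no rhs in [4,5])
  i=4: ✓ (rhs at j=6; lhs holds on [4,5])
  i=5: ✓ (rhs at j=6; lhs holds on [5,5])
  i=6: ✓ (rhs at j=7; lhs holds on [6,6])
  i=7: ✓ (rhs at j=8; lhs holds on [7,7])
  i=8: ✗ (lhs fails at k=8 before rhs at j=9)
  i=9: ✗ (no rhs in [10,11])
Positions where it holds: {0, 1, 2, 4, 5, 6, 7} → 7.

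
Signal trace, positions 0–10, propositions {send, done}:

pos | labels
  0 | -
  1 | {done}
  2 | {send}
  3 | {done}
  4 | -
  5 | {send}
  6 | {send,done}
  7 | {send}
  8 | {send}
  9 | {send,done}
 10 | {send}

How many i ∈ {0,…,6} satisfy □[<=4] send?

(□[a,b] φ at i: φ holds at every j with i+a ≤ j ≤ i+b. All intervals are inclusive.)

Evaluate at each i in [0,6]:
  i=0: ✗ (fails at j=0)
  i=1: ✗ (fails at j=1)
  i=2: ✗ (fails at j=3)
  i=3: ✗ (fails at j=3)
  i=4: ✗ (fails at j=4)
  i=5: ✓ (all of [5,9])
  i=6: ✓ (all of [6,10])
Positions where it holds: {5, 6} → 2.

2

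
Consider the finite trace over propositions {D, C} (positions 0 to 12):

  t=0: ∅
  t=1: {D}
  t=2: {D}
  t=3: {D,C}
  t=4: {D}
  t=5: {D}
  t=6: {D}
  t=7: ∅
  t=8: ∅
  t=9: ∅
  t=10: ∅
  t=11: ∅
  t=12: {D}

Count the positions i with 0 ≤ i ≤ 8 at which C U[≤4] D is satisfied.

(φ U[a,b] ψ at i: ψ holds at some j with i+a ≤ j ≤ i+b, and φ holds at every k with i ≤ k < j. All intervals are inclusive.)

6

Evaluate at each i in [0,8]:
  i=0: ✗ (lhs fails at k=0 before rhs at j=1)
  i=1: ✓ (rhs at j=1)
  i=2: ✓ (rhs at j=2)
  i=3: ✓ (rhs at j=3)
  i=4: ✓ (rhs at j=4)
  i=5: ✓ (rhs at j=5)
  i=6: ✓ (rhs at j=6)
  i=7: ✗ (no rhs in [7,11])
  i=8: ✗ (lhs fails at k=8 before rhs at j=12)
Positions where it holds: {1, 2, 3, 4, 5, 6} → 6.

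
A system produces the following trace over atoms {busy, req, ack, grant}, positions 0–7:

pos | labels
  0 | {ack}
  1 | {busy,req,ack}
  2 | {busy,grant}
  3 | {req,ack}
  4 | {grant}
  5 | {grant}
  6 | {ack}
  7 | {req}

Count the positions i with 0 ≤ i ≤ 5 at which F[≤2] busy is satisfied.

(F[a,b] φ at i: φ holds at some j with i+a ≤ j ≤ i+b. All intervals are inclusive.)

Evaluate at each i in [0,5]:
  i=0: ✓ (witness j=1)
  i=1: ✓ (witness j=1)
  i=2: ✓ (witness j=2)
  i=3: ✗ (none in [3,5])
  i=4: ✗ (none in [4,6])
  i=5: ✗ (none in [5,7])
Positions where it holds: {0, 1, 2} → 3.

3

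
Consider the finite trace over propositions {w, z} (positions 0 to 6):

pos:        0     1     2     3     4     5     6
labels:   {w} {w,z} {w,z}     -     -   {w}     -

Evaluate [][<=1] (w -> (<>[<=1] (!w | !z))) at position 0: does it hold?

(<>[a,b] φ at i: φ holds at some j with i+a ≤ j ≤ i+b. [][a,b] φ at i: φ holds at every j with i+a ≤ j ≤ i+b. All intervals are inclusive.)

Check (w -> (<>[<=1] (!w | !z))) at every j in [0,1]:
  j=0: antecedent true; consequent holds (witness at 0) → ✓
  j=1: antecedent true; consequent fails (none in [1,2]) → ✗
Fails at j=1 → formula fails.

False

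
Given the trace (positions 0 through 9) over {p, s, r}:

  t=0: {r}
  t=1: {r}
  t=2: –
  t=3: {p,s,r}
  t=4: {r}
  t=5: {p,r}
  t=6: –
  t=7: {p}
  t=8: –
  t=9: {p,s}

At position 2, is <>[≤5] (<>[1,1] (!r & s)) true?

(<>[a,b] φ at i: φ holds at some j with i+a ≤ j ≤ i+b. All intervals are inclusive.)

No

Check <>[1,1] (!r & s) at each j in [2,7]:
  j=2: fails (none in [3,3])
  j=3: fails (none in [4,4])
  j=4: fails (none in [5,5])
  j=5: fails (none in [6,6])
  j=6: fails (none in [7,7])
  j=7: fails (none in [8,8])
No position in the window satisfies it → formula fails.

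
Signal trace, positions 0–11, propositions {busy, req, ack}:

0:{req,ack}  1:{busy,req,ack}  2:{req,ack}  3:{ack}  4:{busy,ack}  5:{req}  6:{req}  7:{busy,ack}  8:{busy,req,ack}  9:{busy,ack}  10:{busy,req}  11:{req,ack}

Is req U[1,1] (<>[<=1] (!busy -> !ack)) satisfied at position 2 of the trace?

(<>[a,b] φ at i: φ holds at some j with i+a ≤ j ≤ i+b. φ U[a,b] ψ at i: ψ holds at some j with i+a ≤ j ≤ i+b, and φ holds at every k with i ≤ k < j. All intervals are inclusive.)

Need some j in [3,3] with <>[<=1] (!busy -> !ack), and req at every k in [2,j-1].
  j=3: <>[<=1] (!busy -> !ack) holds; req holds at every k in [2,2] → satisfied.

Yes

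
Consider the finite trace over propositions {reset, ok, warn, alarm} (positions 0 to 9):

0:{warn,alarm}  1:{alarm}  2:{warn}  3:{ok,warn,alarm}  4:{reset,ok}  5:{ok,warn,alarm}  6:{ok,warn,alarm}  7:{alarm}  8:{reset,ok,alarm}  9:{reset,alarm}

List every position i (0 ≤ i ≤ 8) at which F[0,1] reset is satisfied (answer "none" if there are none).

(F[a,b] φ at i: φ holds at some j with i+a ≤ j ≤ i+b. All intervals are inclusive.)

3, 4, 7, 8

Evaluate at each i in [0,8]:
  i=0: ✗ (none in [0,1])
  i=1: ✗ (none in [1,2])
  i=2: ✗ (none in [2,3])
  i=3: ✓ (witness j=4)
  i=4: ✓ (witness j=4)
  i=5: ✗ (none in [5,6])
  i=6: ✗ (none in [6,7])
  i=7: ✓ (witness j=8)
  i=8: ✓ (witness j=8)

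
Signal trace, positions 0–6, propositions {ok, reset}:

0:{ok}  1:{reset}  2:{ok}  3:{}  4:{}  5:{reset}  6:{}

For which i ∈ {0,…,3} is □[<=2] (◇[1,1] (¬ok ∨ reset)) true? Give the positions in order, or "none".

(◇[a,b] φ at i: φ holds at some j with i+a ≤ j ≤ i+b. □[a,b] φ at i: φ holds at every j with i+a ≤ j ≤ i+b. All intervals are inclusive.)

2, 3

Evaluate at each i in [0,3]:
  i=0: ✗ (fails at j=1)
  i=1: ✗ (fails at j=1)
  i=2: ✓ (all of [2,4])
  i=3: ✓ (all of [3,5])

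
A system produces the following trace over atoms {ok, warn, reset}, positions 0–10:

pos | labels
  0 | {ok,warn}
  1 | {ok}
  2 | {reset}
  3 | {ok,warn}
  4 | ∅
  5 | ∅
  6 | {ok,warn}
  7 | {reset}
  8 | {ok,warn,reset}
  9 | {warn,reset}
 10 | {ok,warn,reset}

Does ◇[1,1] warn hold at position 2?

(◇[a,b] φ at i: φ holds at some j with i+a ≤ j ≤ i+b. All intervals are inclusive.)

True

Check warn at each j in [3,3]:
  j=3: true
Found at j=3 → formula holds.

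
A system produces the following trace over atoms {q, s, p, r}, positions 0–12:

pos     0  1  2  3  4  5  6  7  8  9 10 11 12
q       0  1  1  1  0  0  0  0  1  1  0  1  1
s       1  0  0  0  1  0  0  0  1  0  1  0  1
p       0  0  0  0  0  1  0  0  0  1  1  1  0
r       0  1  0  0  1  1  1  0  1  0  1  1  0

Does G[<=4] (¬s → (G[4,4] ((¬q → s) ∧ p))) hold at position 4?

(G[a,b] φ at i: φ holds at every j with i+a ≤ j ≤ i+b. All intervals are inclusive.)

Check (¬s → (G[4,4] ((¬q → s) ∧ p))) at every j in [4,8]:
  j=4: antecedent false → ✓
  j=5: antecedent true; consequent holds on [9,9] → ✓
  j=6: antecedent true; consequent holds on [10,10] → ✓
  j=7: antecedent true; consequent holds on [11,11] → ✓
  j=8: antecedent false → ✓
All positions satisfy it → formula holds.

Holds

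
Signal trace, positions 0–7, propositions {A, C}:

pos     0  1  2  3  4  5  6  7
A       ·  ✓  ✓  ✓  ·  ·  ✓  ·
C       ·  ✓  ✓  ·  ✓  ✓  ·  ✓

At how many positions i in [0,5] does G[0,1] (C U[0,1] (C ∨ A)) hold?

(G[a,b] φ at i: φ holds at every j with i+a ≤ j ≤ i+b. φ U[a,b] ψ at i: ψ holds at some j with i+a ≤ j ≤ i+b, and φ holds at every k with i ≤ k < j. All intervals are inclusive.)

Evaluate at each i in [0,5]:
  i=0: ✗ (fails at j=0)
  i=1: ✓ (all of [1,2])
  i=2: ✓ (all of [2,3])
  i=3: ✓ (all of [3,4])
  i=4: ✓ (all of [4,5])
  i=5: ✓ (all of [5,6])
Positions where it holds: {1, 2, 3, 4, 5} → 5.

5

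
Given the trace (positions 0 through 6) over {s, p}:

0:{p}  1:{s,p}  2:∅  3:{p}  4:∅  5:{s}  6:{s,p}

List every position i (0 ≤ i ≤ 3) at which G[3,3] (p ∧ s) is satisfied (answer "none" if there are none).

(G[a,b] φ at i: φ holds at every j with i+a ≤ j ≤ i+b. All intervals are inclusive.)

3

Evaluate at each i in [0,3]:
  i=0: ✗ (fails at j=3)
  i=1: ✗ (fails at j=4)
  i=2: ✗ (fails at j=5)
  i=3: ✓ (all of [6,6])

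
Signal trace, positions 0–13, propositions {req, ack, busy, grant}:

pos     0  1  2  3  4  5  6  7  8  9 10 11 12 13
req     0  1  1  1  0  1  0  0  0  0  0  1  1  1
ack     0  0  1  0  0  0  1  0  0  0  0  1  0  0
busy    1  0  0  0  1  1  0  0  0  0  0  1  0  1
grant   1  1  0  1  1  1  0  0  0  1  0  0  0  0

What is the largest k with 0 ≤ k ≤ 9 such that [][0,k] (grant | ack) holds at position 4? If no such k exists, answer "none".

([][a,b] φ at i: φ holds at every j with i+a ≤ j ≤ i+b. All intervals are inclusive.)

2

(grant | ack) must hold from j=4 onward; find where it first fails.
  j=4: holds
  j=5: holds
  j=6: holds
  j=7: fails
Holds on [4,6], so largest k = 2.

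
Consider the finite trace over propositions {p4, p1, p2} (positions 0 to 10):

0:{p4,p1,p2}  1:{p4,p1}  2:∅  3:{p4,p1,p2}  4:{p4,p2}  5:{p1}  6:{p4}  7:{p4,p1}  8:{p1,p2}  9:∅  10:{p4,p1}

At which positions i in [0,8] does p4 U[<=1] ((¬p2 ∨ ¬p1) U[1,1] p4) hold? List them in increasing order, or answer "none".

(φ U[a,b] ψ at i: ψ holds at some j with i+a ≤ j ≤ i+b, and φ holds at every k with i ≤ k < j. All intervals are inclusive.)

Evaluate at each i in [0,8]:
  i=0: ✗ (no rhs in [0,1])
  i=1: ✓ (rhs at j=2; lhs holds on [1,1])
  i=2: ✓ (rhs at j=2)
  i=3: ✗ (no rhs in [3,4])
  i=4: ✓ (rhs at j=5; lhs holds on [4,4])
  i=5: ✓ (rhs at j=5)
  i=6: ✓ (rhs at j=6)
  i=7: ✗ (no rhs in [7,8])
  i=8: ✗ (lhs fails at k=8 before rhs at j=9)

1, 2, 4, 5, 6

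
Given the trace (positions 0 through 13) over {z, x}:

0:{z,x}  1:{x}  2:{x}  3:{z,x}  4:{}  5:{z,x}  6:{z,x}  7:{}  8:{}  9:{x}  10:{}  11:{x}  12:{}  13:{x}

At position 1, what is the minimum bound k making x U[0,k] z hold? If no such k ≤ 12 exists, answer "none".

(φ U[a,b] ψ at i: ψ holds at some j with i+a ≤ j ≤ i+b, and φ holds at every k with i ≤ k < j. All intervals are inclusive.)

Need earliest j ≥ 1 with z, and x at every k in [1,j-1].
  j=1: rhs fails.
  j=2: rhs fails.
  j=3: rhs holds; lhs holds on [1,2]. k = 2.

2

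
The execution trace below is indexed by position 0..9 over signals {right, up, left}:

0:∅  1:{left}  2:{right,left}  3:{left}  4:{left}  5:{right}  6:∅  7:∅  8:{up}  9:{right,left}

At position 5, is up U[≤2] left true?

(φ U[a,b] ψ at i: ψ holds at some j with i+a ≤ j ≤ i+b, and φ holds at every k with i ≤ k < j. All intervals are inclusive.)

Need some j in [5,7] with left, and up at every k in [5,j-1].
  j=5: left false.
  j=6: left false.
  j=7: left false.
No j in the window works → until fails.

False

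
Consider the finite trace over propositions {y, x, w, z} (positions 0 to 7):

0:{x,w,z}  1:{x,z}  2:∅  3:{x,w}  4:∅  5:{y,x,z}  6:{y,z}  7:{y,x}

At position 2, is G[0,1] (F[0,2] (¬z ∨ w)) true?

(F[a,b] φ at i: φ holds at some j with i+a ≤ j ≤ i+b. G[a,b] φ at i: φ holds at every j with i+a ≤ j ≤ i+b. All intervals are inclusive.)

True

Check F[0,2] (¬z ∨ w) at every j in [2,3]:
  j=2: holds (witness at 2)
  j=3: holds (witness at 3)
All positions satisfy it → formula holds.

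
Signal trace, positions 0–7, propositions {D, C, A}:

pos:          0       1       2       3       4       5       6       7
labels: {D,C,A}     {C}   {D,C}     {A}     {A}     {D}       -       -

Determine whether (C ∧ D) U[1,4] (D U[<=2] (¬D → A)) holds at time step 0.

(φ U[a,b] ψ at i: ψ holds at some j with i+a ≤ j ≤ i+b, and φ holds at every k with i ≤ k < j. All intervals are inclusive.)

Need some j in [1,4] with (D U[<=2] (¬D → A)), and (C ∧ D) at every k in [0,j-1].
  j=1: (D U[<=2] (¬D → A)) — fails.
  j=2: (D U[<=2] (¬D → A)) holds, but (C ∧ D) fails at k=1 → not this j.
  j=3: (D U[<=2] (¬D → A)) holds, but (C ∧ D) fails at k=1 → not this j.
  j=4: (D U[<=2] (¬D → A)) holds, but (C ∧ D) fails at k=1 → not this j.
No j in the window works → until fails.

False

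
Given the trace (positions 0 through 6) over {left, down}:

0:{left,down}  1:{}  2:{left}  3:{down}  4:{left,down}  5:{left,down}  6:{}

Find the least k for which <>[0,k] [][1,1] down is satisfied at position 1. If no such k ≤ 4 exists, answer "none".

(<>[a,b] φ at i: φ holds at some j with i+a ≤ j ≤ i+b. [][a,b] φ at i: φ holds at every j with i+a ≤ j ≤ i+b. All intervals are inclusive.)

Scan j = 1,2,… for [][1,1] down:
  j=1: fails
  j=2: holds
First hit at j=2, so smallest k = 2-1 = 1.

1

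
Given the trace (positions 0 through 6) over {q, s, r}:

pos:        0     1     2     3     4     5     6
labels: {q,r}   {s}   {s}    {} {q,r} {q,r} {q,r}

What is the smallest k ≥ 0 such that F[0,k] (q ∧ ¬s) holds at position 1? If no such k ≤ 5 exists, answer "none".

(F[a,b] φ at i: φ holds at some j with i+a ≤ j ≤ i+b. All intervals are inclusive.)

Scan j = 1,2,… for (q ∧ ¬s):
  j=1: fails
  j=2: fails
  j=3: fails
  j=4: holds
First hit at j=4, so smallest k = 4-1 = 3.

3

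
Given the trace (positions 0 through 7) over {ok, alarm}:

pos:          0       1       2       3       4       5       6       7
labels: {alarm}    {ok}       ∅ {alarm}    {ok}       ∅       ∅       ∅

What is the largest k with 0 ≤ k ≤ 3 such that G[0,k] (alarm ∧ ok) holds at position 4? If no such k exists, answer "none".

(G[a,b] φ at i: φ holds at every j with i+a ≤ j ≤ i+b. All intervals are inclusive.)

(alarm ∧ ok) must hold from j=4 onward; find where it first fails.
  j=4: fails → no k works.

none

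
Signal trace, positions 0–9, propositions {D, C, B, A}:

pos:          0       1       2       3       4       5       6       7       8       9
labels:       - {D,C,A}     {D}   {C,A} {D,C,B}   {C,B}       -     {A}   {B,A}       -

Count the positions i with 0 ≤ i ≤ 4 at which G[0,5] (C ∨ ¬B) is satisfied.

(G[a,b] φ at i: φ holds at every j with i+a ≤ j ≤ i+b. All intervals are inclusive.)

Evaluate at each i in [0,4]:
  i=0: ✓ (all of [0,5])
  i=1: ✓ (all of [1,6])
  i=2: ✓ (all of [2,7])
  i=3: ✗ (fails at j=8)
  i=4: ✗ (fails at j=8)
Positions where it holds: {0, 1, 2} → 3.

3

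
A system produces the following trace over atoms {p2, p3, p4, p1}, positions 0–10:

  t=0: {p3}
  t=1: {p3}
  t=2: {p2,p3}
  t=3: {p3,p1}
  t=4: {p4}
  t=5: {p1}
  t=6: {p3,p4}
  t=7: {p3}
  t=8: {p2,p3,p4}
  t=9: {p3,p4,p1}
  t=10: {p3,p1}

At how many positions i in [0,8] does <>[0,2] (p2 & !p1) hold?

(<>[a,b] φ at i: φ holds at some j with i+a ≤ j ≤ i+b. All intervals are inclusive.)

6

Evaluate at each i in [0,8]:
  i=0: ✓ (witness j=2)
  i=1: ✓ (witness j=2)
  i=2: ✓ (witness j=2)
  i=3: ✗ (none in [3,5])
  i=4: ✗ (none in [4,6])
  i=5: ✗ (none in [5,7])
  i=6: ✓ (witness j=8)
  i=7: ✓ (witness j=8)
  i=8: ✓ (witness j=8)
Positions where it holds: {0, 1, 2, 6, 7, 8} → 6.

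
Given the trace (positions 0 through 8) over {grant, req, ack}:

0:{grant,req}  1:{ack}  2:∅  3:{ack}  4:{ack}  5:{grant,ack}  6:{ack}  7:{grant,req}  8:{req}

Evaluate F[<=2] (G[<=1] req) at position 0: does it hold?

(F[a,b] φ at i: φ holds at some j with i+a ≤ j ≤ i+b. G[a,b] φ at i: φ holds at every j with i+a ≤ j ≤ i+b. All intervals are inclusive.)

Check G[<=1] req at each j in [0,2]:
  j=0: fails at 1
  j=1: fails at 1
  j=2: fails at 2
No position in the window satisfies it → formula fails.

False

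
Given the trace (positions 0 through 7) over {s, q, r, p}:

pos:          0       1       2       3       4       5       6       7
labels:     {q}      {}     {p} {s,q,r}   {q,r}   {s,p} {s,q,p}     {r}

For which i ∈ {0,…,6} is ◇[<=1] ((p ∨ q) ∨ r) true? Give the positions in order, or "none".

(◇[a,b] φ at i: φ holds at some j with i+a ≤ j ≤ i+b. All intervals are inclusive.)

Evaluate at each i in [0,6]:
  i=0: ✓ (witness j=0)
  i=1: ✓ (witness j=2)
  i=2: ✓ (witness j=2)
  i=3: ✓ (witness j=3)
  i=4: ✓ (witness j=4)
  i=5: ✓ (witness j=5)
  i=6: ✓ (witness j=6)

0, 1, 2, 3, 4, 5, 6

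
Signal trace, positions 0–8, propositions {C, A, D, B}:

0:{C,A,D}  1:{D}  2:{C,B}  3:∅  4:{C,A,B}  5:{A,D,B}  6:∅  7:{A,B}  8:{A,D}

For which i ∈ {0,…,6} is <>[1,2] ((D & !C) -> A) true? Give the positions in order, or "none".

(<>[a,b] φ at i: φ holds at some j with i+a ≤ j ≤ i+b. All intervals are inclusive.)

Evaluate at each i in [0,6]:
  i=0: ✓ (witness j=2)
  i=1: ✓ (witness j=2)
  i=2: ✓ (witness j=3)
  i=3: ✓ (witness j=4)
  i=4: ✓ (witness j=5)
  i=5: ✓ (witness j=6)
  i=6: ✓ (witness j=7)

0, 1, 2, 3, 4, 5, 6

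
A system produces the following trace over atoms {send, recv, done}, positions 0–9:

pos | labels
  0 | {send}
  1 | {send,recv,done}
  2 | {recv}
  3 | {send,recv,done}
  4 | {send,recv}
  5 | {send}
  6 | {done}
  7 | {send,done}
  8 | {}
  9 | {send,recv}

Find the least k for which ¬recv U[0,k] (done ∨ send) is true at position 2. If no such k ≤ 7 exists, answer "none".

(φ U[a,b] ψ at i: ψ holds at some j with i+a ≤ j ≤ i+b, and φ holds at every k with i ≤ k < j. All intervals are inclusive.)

none

Need earliest j ≥ 2 with (done ∨ send), and ¬recv at every k in [2,j-1].
  j=2: rhs fails.
  j=3: rhs holds but lhs fails at k=2.
  j=4: rhs holds but lhs fails at k=2.
  j=5: rhs holds but lhs fails at k=2.
  j=6: rhs holds but lhs fails at k=2.
  j=7: rhs holds but lhs fails at k=2.
  j=8: rhs fails.
  j=9: rhs holds but lhs fails at k=2.
No witness within the range → none.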